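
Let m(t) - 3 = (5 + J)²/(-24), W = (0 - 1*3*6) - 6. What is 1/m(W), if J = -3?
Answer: 6/17 ≈ 0.35294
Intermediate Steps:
W = -24 (W = (0 - 3*6) - 6 = (0 - 18) - 6 = -18 - 6 = -24)
m(t) = 17/6 (m(t) = 3 + (5 - 3)²/(-24) = 3 + 2²*(-1/24) = 3 + 4*(-1/24) = 3 - ⅙ = 17/6)
1/m(W) = 1/(17/6) = 6/17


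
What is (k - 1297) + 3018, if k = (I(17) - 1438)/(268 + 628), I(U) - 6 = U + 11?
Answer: 385153/224 ≈ 1719.4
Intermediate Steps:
I(U) = 17 + U (I(U) = 6 + (U + 11) = 6 + (11 + U) = 17 + U)
k = -351/224 (k = ((17 + 17) - 1438)/(268 + 628) = (34 - 1438)/896 = -1404*1/896 = -351/224 ≈ -1.5670)
(k - 1297) + 3018 = (-351/224 - 1297) + 3018 = -290879/224 + 3018 = 385153/224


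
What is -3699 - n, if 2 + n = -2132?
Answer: -1565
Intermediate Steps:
n = -2134 (n = -2 - 2132 = -2134)
-3699 - n = -3699 - 1*(-2134) = -3699 + 2134 = -1565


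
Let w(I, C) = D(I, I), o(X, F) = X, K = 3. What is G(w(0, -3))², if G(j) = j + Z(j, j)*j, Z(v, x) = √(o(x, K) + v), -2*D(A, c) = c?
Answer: 0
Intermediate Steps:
D(A, c) = -c/2
w(I, C) = -I/2
Z(v, x) = √(v + x) (Z(v, x) = √(x + v) = √(v + x))
G(j) = j + √2*j^(3/2) (G(j) = j + √(j + j)*j = j + √(2*j)*j = j + (√2*√j)*j = j + √2*j^(3/2))
G(w(0, -3))² = (-½*0 + √2*(-½*0)^(3/2))² = (0 + √2*0^(3/2))² = (0 + √2*0)² = (0 + 0)² = 0² = 0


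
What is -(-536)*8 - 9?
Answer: 4279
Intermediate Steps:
-(-536)*8 - 9 = -67*(-64) - 9 = 4288 - 9 = 4279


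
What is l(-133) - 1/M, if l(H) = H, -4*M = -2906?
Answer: -193251/1453 ≈ -133.00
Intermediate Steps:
M = 1453/2 (M = -¼*(-2906) = 1453/2 ≈ 726.50)
l(-133) - 1/M = -133 - 1/1453/2 = -133 - 1*2/1453 = -133 - 2/1453 = -193251/1453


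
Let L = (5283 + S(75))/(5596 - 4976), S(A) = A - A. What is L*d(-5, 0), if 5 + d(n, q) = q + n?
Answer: -5283/62 ≈ -85.210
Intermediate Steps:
S(A) = 0
d(n, q) = -5 + n + q (d(n, q) = -5 + (q + n) = -5 + (n + q) = -5 + n + q)
L = 5283/620 (L = (5283 + 0)/(5596 - 4976) = 5283/620 ≈ 8.5210)
L*d(-5, 0) = 5283*(-5 - 5 + 0)/620 = (5283/620)*(-10) = -5283/62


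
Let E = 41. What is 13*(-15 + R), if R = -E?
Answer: -728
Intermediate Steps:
R = -41 (R = -1*41 = -41)
13*(-15 + R) = 13*(-15 - 41) = 13*(-56) = -728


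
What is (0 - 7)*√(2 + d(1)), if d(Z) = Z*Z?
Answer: -7*√3 ≈ -12.124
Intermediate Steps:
d(Z) = Z²
(0 - 7)*√(2 + d(1)) = (0 - 7)*√(2 + 1²) = -7*√(2 + 1) = -7*√3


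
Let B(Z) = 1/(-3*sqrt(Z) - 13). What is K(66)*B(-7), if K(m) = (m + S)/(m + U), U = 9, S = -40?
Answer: -169/8700 + 13*I*sqrt(7)/2900 ≈ -0.019425 + 0.01186*I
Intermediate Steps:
K(m) = (-40 + m)/(9 + m) (K(m) = (m - 40)/(m + 9) = (-40 + m)/(9 + m))
B(Z) = 1/(-13 - 3*sqrt(Z))
K(66)*B(-7) = ((-40 + 66)/(9 + 66))*(-1/(13 + 3*sqrt(-7))) = (26/75)*(-1/(13 + 3*(I*sqrt(7)))) = ((1/75)*26)*(-1/(13 + 3*I*sqrt(7))) = 26*(-1/(13 + 3*I*sqrt(7)))/75 = -26/(75*(13 + 3*I*sqrt(7)))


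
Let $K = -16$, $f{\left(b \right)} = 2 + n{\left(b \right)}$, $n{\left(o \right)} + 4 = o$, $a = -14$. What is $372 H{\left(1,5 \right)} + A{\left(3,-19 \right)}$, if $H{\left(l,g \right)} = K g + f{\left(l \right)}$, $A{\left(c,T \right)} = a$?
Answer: $-30146$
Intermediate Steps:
$n{\left(o \right)} = -4 + o$
$A{\left(c,T \right)} = -14$
$f{\left(b \right)} = -2 + b$ ($f{\left(b \right)} = 2 + \left(-4 + b\right) = -2 + b$)
$H{\left(l,g \right)} = -2 + l - 16 g$ ($H{\left(l,g \right)} = - 16 g + \left(-2 + l\right) = -2 + l - 16 g$)
$372 H{\left(1,5 \right)} + A{\left(3,-19 \right)} = 372 \left(-2 + 1 - 80\right) - 14 = 372 \left(-81\right) - 14 = -30132 - 14 = -30146$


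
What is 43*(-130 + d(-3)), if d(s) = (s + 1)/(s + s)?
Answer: -16727/3 ≈ -5575.7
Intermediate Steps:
d(s) = (1 + s)/(2*s) (d(s) = (1 + s)/((2*s)) = (1 + s)*(1/(2*s)) = (1 + s)/(2*s))
43*(-130 + d(-3)) = 43*(-130 + (½)*(1 - 3)/(-3)) = 43*(-130 + (½)*(-⅓)*(-2)) = 43*(-130 + ⅓) = 43*(-389/3) = -16727/3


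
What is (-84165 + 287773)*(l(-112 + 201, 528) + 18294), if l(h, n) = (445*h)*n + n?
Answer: 4261568785296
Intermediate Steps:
l(h, n) = n + 445*h*n (l(h, n) = 445*h*n + n = n + 445*h*n)
(-84165 + 287773)*(l(-112 + 201, 528) + 18294) = (-84165 + 287773)*(528*(1 + 445*(-112 + 201)) + 18294) = 203608*(528*(1 + 445*89) + 18294) = 203608*(528*(1 + 39605) + 18294) = 203608*(528*39606 + 18294) = 203608*(20911968 + 18294) = 203608*20930262 = 4261568785296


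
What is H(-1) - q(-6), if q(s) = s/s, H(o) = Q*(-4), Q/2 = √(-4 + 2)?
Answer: -1 - 8*I*√2 ≈ -1.0 - 11.314*I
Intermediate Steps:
Q = 2*I*√2 (Q = 2*√(-4 + 2) = 2*√(-2) = 2*(I*√2) = 2*I*√2 ≈ 2.8284*I)
H(o) = -8*I*√2 (H(o) = (2*I*√2)*(-4) = -8*I*√2)
q(s) = 1
H(-1) - q(-6) = -8*I*√2 - 1*1 = -8*I*√2 - 1 = -1 - 8*I*√2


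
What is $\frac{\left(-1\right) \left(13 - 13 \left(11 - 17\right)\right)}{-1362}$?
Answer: $\frac{91}{1362} \approx 0.066813$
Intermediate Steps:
$\frac{\left(-1\right) \left(13 - 13 \left(11 - 17\right)\right)}{-1362} = - (13 - -78) \left(- \frac{1}{1362}\right) = - (13 + 78) \left(- \frac{1}{1362}\right) = \left(-1\right) 91 \left(- \frac{1}{1362}\right) = \left(-91\right) \left(- \frac{1}{1362}\right) = \frac{91}{1362}$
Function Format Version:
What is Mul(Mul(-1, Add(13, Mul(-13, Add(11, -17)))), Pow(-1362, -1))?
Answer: Rational(91, 1362) ≈ 0.066813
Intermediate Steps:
Mul(Mul(-1, Add(13, Mul(-13, Add(11, -17)))), Pow(-1362, -1)) = Mul(Mul(-1, Add(13, Mul(-13, -6))), Rational(-1, 1362)) = Mul(Mul(-1, Add(13, 78)), Rational(-1, 1362)) = Mul(Mul(-1, 91), Rational(-1, 1362)) = Mul(-91, Rational(-1, 1362)) = Rational(91, 1362)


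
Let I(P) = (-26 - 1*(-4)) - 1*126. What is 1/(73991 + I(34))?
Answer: 1/73843 ≈ 1.3542e-5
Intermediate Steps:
I(P) = -148 (I(P) = (-26 + 4) - 126 = -22 - 126 = -148)
1/(73991 + I(34)) = 1/(73991 - 148) = 1/73843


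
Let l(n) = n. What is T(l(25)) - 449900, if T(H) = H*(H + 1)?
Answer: -449250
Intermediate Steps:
T(H) = H*(1 + H)
T(l(25)) - 449900 = 25*(1 + 25) - 449900 = 25*26 - 449900 = 650 - 449900 = -449250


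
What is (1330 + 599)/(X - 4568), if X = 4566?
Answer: -1929/2 ≈ -964.50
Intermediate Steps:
(1330 + 599)/(X - 4568) = (1330 + 599)/(4566 - 4568) = 1929/(-2) = 1929*(-½) = -1929/2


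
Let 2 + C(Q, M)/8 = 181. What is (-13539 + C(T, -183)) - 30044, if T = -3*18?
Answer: -42151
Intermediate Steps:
T = -54
C(Q, M) = 1432 (C(Q, M) = -16 + 8*181 = -16 + 1448 = 1432)
(-13539 + C(T, -183)) - 30044 = (-13539 + 1432) - 30044 = -12107 - 30044 = -42151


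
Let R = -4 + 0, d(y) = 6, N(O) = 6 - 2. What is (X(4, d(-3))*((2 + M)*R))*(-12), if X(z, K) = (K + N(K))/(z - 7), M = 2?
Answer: -640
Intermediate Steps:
N(O) = 4
R = -4
X(z, K) = (4 + K)/(-7 + z) (X(z, K) = (K + 4)/(z - 7) = (4 + K)/(-7 + z))
(X(4, d(-3))*((2 + M)*R))*(-12) = (((4 + 6)/(-7 + 4))*((2 + 2)*(-4)))*(-12) = ((10/(-3))*(4*(-4)))*(-12) = (-⅓*10*(-16))*(-12) = -10/3*(-16)*(-12) = (160/3)*(-12) = -640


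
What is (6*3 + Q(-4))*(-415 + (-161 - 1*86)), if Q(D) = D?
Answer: -9268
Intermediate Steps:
(6*3 + Q(-4))*(-415 + (-161 - 1*86)) = (6*3 - 4)*(-415 + (-161 - 1*86)) = (18 - 4)*(-415 + (-161 - 86)) = 14*(-415 - 247) = 14*(-662) = -9268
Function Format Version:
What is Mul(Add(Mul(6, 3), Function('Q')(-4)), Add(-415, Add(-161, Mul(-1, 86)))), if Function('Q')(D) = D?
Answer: -9268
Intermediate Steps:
Mul(Add(Mul(6, 3), Function('Q')(-4)), Add(-415, Add(-161, Mul(-1, 86)))) = Mul(Add(Mul(6, 3), -4), Add(-415, Add(-161, Mul(-1, 86)))) = Mul(Add(18, -4), Add(-415, Add(-161, -86))) = Mul(14, Add(-415, -247)) = Mul(14, -662) = -9268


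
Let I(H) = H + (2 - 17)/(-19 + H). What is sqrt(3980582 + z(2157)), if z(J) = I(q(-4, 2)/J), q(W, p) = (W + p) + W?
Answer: sqrt(384146232368100072871)/9823697 ≈ 1995.1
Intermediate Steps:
q(W, p) = p + 2*W
I(H) = H - 15/(-19 + H)
z(J) = (-15 + 36/J**2 + 114/J)/(-19 - 6/J) (z(J) = (-15 + ((2 + 2*(-4))/J)**2 - 19*(2 + 2*(-4))/J)/(-19 + (2 + 2*(-4))/J) = (-15 + ((2 - 8)/J)**2 - 19*(2 - 8)/J)/(-19 + (2 - 8)/J) = (-15 + (-6/J)**2 - (-114)/J)/(-19 - 6/J) = (-15 + 36/J**2 + 114/J)/(-19 - 6/J))
sqrt(3980582 + z(2157)) = sqrt(3980582 + 3*(-12 - 38*2157 + 5*2157**2)/(2157*(6 + 19*2157))) = sqrt(3980582 + 3*(1/2157)*(-12 - 81966 + 5*4652649)/(6 + 40983)) = sqrt(3980582 + 3*(1/2157)*(-12 - 81966 + 23263245)/40989) = sqrt(3980582 + 3*(1/2157)*(1/40989)*23181267) = sqrt(3980582 + 7727089/9823697) = sqrt(39104039178743/9823697) = sqrt(384146232368100072871)/9823697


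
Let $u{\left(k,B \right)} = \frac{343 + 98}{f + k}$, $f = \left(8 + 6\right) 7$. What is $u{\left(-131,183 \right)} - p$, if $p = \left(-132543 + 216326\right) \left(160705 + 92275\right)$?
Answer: $- \frac{233149656887}{11} \approx -2.1195 \cdot 10^{10}$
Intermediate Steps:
$p = 21195423340$ ($p = 83783 \cdot 252980 = 21195423340$)
$f = 98$ ($f = 14 \cdot 7 = 98$)
$u{\left(k,B \right)} = \frac{441}{98 + k}$ ($u{\left(k,B \right)} = \frac{343 + 98}{98 + k} = \frac{441}{98 + k}$)
$u{\left(-131,183 \right)} - p = \frac{441}{98 - 131} - 21195423340 = \frac{441}{-33} - 21195423340 = 441 \left(- \frac{1}{33}\right) - 21195423340 = - \frac{147}{11} - 21195423340 = - \frac{233149656887}{11}$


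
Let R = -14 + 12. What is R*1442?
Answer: -2884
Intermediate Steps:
R = -2
R*1442 = -2*1442 = -2884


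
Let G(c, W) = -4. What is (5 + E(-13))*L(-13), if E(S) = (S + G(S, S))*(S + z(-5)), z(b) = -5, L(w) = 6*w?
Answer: -24258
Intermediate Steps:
E(S) = (-5 + S)*(-4 + S) (E(S) = (S - 4)*(S - 5) = (-4 + S)*(-5 + S) = (-5 + S)*(-4 + S))
(5 + E(-13))*L(-13) = (5 + (20 + (-13)² - 9*(-13)))*(6*(-13)) = (5 + (20 + 169 + 117))*(-78) = (5 + 306)*(-78) = 311*(-78) = -24258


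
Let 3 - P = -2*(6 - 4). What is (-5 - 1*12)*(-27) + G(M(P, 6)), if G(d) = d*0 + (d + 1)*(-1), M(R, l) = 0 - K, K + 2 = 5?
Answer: 461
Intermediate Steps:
P = 7 (P = 3 - (-2)*(6 - 4) = 3 - (-2)*2 = 3 - 1*(-4) = 3 + 4 = 7)
K = 3 (K = -2 + 5 = 3)
M(R, l) = -3 (M(R, l) = 0 - 1*3 = 0 - 3 = -3)
G(d) = -1 - d (G(d) = 0 + (1 + d)*(-1) = 0 + (-1 - d) = -1 - d)
(-5 - 1*12)*(-27) + G(M(P, 6)) = (-5 - 1*12)*(-27) + (-1 - 1*(-3)) = (-5 - 12)*(-27) + (-1 + 3) = -17*(-27) + 2 = 459 + 2 = 461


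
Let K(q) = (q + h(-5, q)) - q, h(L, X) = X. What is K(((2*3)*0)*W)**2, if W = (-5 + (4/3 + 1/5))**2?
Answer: 0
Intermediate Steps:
W = 2704/225 (W = (-5 + (4*(1/3) + 1*(1/5)))**2 = (-5 + (4/3 + 1/5))**2 = (-5 + 23/15)**2 = (-52/15)**2 = 2704/225 ≈ 12.018)
K(q) = q (K(q) = (q + q) - q = 2*q - q = q)
K(((2*3)*0)*W)**2 = (((2*3)*0)*(2704/225))**2 = ((6*0)*(2704/225))**2 = (0*(2704/225))**2 = 0**2 = 0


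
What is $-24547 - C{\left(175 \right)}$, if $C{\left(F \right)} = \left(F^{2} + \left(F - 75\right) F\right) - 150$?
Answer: $-72522$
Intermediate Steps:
$C{\left(F \right)} = -150 + F^{2} + F \left(-75 + F\right)$ ($C{\left(F \right)} = \left(F^{2} + \left(-75 + F\right) F\right) - 150 = \left(F^{2} + F \left(-75 + F\right)\right) - 150 = -150 + F^{2} + F \left(-75 + F\right)$)
$-24547 - C{\left(175 \right)} = -24547 - \left(-150 - 13125 + 2 \cdot 175^{2}\right) = -24547 - \left(-150 - 13125 + 2 \cdot 30625\right) = -24547 - \left(-150 - 13125 + 61250\right) = -24547 - 47975 = -72522$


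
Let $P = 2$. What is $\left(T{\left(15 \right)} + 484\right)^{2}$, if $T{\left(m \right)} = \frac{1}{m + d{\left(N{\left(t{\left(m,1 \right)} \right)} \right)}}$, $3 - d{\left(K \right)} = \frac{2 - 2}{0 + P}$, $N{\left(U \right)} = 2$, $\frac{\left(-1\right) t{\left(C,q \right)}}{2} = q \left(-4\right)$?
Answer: $\frac{75916369}{324} \approx 2.3431 \cdot 10^{5}$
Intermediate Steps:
$t{\left(C,q \right)} = 8 q$ ($t{\left(C,q \right)} = - 2 q \left(-4\right) = - 2 \left(- 4 q\right) = 8 q$)
$d{\left(K \right)} = 3$ ($d{\left(K \right)} = 3 - \frac{2 - 2}{0 + 2} = 3 - \frac{0}{2} = 3 - 0 \cdot \frac{1}{2} = 3 - 0 = 3 + 0 = 3$)
$T{\left(m \right)} = \frac{1}{3 + m}$ ($T{\left(m \right)} = \frac{1}{m + 3} = \frac{1}{3 + m}$)
$\left(T{\left(15 \right)} + 484\right)^{2} = \left(\frac{1}{3 + 15} + 484\right)^{2} = \left(\frac{1}{18} + 484\right)^{2} = \left(\frac{8713}{18}\right)^{2} = \frac{75916369}{324}$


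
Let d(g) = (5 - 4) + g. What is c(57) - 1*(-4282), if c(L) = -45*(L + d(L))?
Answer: -893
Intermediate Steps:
d(g) = 1 + g
c(L) = -45 - 90*L (c(L) = -45*(L + (1 + L)) = -45*(1 + 2*L) = -45 - 90*L)
c(57) - 1*(-4282) = (-45 - 90*57) - 1*(-4282) = (-45 - 5130) + 4282 = -5175 + 4282 = -893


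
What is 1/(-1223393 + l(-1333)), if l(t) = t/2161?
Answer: -2161/2643753606 ≈ -8.1740e-7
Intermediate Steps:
l(t) = t/2161 (l(t) = t*(1/2161) = t/2161)
1/(-1223393 + l(-1333)) = 1/(-1223393 + (1/2161)*(-1333)) = 1/(-1223393 - 1333/2161) = 1/(-2643753606/2161) = -2161/2643753606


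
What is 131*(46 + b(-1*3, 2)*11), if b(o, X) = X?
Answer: 8908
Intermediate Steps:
131*(46 + b(-1*3, 2)*11) = 131*(46 + 2*11) = 131*(46 + 22) = 131*68 = 8908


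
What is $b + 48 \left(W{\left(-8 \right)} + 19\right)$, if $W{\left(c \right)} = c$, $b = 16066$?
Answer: $16594$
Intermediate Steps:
$b + 48 \left(W{\left(-8 \right)} + 19\right) = 16066 + 48 \left(-8 + 19\right) = 16066 + 48 \cdot 11 = 16066 + 528 = 16594$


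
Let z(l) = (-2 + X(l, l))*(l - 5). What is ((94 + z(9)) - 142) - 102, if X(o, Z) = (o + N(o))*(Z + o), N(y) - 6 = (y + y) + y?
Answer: 2866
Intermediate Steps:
N(y) = 6 + 3*y (N(y) = 6 + ((y + y) + y) = 6 + (2*y + y) = 6 + 3*y)
X(o, Z) = (6 + 4*o)*(Z + o) (X(o, Z) = (o + (6 + 3*o))*(Z + o) = (6 + 4*o)*(Z + o))
z(l) = (-5 + l)*(-2 + 8*l**2 + 12*l) (z(l) = (-2 + (4*l**2 + 6*l + 6*l + 4*l*l))*(l - 5) = (-2 + (4*l**2 + 6*l + 6*l + 4*l**2))*(-5 + l) = (-2 + (8*l**2 + 12*l))*(-5 + l) = (-2 + 8*l**2 + 12*l)*(-5 + l) = (-5 + l)*(-2 + 8*l**2 + 12*l))
((94 + z(9)) - 142) - 102 = ((94 + (10 - 62*9 - 28*9**2 + 8*9**3)) - 142) - 102 = ((94 + (10 - 558 - 28*81 + 8*729)) - 142) - 102 = ((94 + (10 - 558 - 2268 + 5832)) - 142) - 102 = ((94 + 3016) - 142) - 102 = (3110 - 142) - 102 = 2968 - 102 = 2866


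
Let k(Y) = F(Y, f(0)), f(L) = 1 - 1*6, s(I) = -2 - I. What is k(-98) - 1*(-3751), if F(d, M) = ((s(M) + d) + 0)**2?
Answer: 12776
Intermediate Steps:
f(L) = -5 (f(L) = 1 - 6 = -5)
F(d, M) = (-2 + d - M)**2 (F(d, M) = (((-2 - M) + d) + 0)**2 = ((-2 + d - M) + 0)**2 = (-2 + d - M)**2)
k(Y) = (-3 - Y)**2 (k(Y) = (2 - 5 - Y)**2 = (-3 - Y)**2)
k(-98) - 1*(-3751) = (3 - 98)**2 - 1*(-3751) = (-95)**2 + 3751 = 9025 + 3751 = 12776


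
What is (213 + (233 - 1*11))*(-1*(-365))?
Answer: 158775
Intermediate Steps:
(213 + (233 - 1*11))*(-1*(-365)) = (213 + (233 - 11))*365 = (213 + 222)*365 = 435*365 = 158775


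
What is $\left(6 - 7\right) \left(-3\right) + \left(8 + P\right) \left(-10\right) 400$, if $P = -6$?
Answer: $-7997$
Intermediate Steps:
$\left(6 - 7\right) \left(-3\right) + \left(8 + P\right) \left(-10\right) 400 = \left(6 - 7\right) \left(-3\right) + \left(8 - 6\right) \left(-10\right) 400 = \left(-1\right) \left(-3\right) + 2 \left(-10\right) 400 = 3 - 8000 = -7997$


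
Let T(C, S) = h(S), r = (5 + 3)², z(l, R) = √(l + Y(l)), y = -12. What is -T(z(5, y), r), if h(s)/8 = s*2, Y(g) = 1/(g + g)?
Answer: -1024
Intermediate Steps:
Y(g) = 1/(2*g)
h(s) = 16*s (h(s) = 8*(s*2) = 8*(2*s) = 16*s)
z(l, R) = √(l + 1/(2*l))
r = 64 (r = 8² = 64)
T(C, S) = 16*S
-T(z(5, y), r) = -16*64 = -1*1024 = -1024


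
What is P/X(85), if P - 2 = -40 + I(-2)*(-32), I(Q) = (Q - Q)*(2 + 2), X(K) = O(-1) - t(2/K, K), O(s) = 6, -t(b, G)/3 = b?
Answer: -1615/258 ≈ -6.2597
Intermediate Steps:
t(b, G) = -3*b
X(K) = 6 + 6/K (X(K) = 6 - (-3)*2/K = 6 - (-6)/K = 6 + 6/K)
I(Q) = 0 (I(Q) = 0*4 = 0)
P = -38 (P = 2 + (-40 + 0*(-32)) = 2 + (-40 + 0) = 2 - 40 = -38)
P/X(85) = -38/(6 + 6/85) = -38/516/85 = -38*85/516 = -1615/258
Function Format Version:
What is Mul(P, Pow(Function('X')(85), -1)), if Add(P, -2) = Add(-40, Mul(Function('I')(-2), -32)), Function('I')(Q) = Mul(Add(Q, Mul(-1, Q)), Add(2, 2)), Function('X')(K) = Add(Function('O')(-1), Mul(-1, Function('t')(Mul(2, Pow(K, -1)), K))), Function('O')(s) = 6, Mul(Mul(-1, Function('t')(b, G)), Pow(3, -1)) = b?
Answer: Rational(-1615, 258) ≈ -6.2597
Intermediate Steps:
Function('t')(b, G) = Mul(-3, b)
Function('X')(K) = Add(6, Mul(6, Pow(K, -1))) (Function('X')(K) = Add(6, Mul(-1, Mul(-3, Mul(2, Pow(K, -1))))) = Add(6, Mul(-1, Mul(-6, Pow(K, -1)))) = Add(6, Mul(6, Pow(K, -1))))
Function('I')(Q) = 0 (Function('I')(Q) = Mul(0, 4) = 0)
P = -38 (P = Add(2, Add(-40, Mul(0, -32))) = Add(2, Add(-40, 0)) = Add(2, -40) = -38)
Mul(P, Pow(Function('X')(85), -1)) = Mul(-38, Pow(Add(6, Mul(6, Pow(85, -1))), -1)) = Mul(-38, Pow(Add(6, Mul(6, Rational(1, 85))), -1)) = Mul(-38, Pow(Add(6, Rational(6, 85)), -1)) = Mul(-38, Pow(Rational(516, 85), -1)) = Mul(-38, Rational(85, 516)) = Rational(-1615, 258)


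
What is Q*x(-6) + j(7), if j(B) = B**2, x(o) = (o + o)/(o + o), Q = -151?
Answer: -102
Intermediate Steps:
x(o) = 1 (x(o) = (2*o)/((2*o)) = (2*o)*(1/(2*o)) = 1)
Q*x(-6) + j(7) = -151*1 + 7**2 = -151 + 49 = -102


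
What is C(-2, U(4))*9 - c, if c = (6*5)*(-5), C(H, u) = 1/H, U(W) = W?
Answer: 291/2 ≈ 145.50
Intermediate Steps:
c = -150 (c = 30*(-5) = -150)
C(-2, U(4))*9 - c = 9/(-2) - 1*(-150) = -1/2*9 + 150 = -9/2 + 150 = 291/2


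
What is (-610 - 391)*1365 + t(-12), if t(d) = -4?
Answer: -1366369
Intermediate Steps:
(-610 - 391)*1365 + t(-12) = (-610 - 391)*1365 - 4 = -1001*1365 - 4 = -1366365 - 4 = -1366369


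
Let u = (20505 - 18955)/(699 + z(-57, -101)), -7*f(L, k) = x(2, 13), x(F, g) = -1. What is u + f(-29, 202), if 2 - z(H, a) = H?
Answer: 5804/2653 ≈ 2.1877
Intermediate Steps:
z(H, a) = 2 - H
f(L, k) = ⅐ (f(L, k) = -⅐*(-1) = ⅐)
u = 775/379 (u = (20505 - 18955)/(699 + (2 - 1*(-57))) = 1550/(699 + (2 + 57)) = 1550/(699 + 59) = 1550/758 = 1550*(1/758) = 775/379 ≈ 2.0449)
u + f(-29, 202) = 775/379 + ⅐ = 5804/2653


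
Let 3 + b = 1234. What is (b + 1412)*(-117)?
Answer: -309231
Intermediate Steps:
b = 1231 (b = -3 + 1234 = 1231)
(b + 1412)*(-117) = (1231 + 1412)*(-117) = 2643*(-117) = -309231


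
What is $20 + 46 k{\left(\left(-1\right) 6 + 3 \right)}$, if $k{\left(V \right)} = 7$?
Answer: $342$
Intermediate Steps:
$20 + 46 k{\left(\left(-1\right) 6 + 3 \right)} = 20 + 46 \cdot 7 = 20 + 322 = 342$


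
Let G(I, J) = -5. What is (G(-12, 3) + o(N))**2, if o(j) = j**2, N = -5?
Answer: 400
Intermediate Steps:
(G(-12, 3) + o(N))**2 = (-5 + (-5)**2)**2 = (-5 + 25)**2 = 20**2 = 400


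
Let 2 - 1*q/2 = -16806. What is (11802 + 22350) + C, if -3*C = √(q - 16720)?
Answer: 34152 - 16*√66/3 ≈ 34109.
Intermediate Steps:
q = 33616 (q = 4 - 2*(-16806) = 4 + 33612 = 33616)
C = -16*√66/3 (C = -√(33616 - 16720)/3 = -16*√66/3 ≈ -43.328)
(11802 + 22350) + C = (11802 + 22350) - 16*√66/3 = 34152 - 16*√66/3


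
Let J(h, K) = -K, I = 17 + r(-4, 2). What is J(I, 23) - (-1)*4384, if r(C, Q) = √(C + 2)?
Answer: 4361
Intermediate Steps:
r(C, Q) = √(2 + C)
I = 17 + I*√2 (I = 17 + √(2 - 4) = 17 + √(-2) = 17 + I*√2 ≈ 17.0 + 1.4142*I)
J(I, 23) - (-1)*4384 = -1*23 - (-1)*4384 = -23 - 1*(-4384) = -23 + 4384 = 4361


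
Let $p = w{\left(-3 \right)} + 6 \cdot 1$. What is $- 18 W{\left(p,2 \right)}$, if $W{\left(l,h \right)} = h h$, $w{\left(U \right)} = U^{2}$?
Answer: $-72$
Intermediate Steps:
$p = 15$ ($p = \left(-3\right)^{2} + 6 \cdot 1 = 9 + 6 = 15$)
$W{\left(l,h \right)} = h^{2}$
$- 18 W{\left(p,2 \right)} = - 18 \cdot 2^{2} = \left(-18\right) 4 = -72$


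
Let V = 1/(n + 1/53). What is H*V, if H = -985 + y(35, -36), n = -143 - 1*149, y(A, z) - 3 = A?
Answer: 50191/15475 ≈ 3.2434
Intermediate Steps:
y(A, z) = 3 + A
n = -292 (n = -143 - 149 = -292)
H = -947 (H = -985 + (3 + 35) = -985 + 38 = -947)
V = -53/15475 (V = 1/(-292 + 1/53) = 1/(-15475/53) = -53/15475 ≈ -0.0034249)
H*V = -947*(-53/15475) = 50191/15475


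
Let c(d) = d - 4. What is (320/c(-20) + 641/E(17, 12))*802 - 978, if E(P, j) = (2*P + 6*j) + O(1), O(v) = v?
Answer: -2204252/321 ≈ -6866.8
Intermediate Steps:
c(d) = -4 + d
E(P, j) = 1 + 2*P + 6*j (E(P, j) = (2*P + 6*j) + 1 = 1 + 2*P + 6*j)
(320/c(-20) + 641/E(17, 12))*802 - 978 = (320/(-4 - 20) + 641/(1 + 2*17 + 6*12))*802 - 978 = (320/(-24) + 641/(1 + 34 + 72))*802 - 978 = (320*(-1/24) + 641/107)*802 - 978 = (-40/3 + 641*(1/107))*802 - 978 = (-40/3 + 641/107)*802 - 978 = -2357/321*802 - 978 = -1890314/321 - 978 = -2204252/321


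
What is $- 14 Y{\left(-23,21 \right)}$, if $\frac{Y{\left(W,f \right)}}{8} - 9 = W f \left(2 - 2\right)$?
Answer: $-1008$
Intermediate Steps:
$Y{\left(W,f \right)} = 72$ ($Y{\left(W,f \right)} = 72 + 8 W f \left(2 - 2\right) = 72 + 8 W f 0 = 72 + 8 \cdot 0 = 72 + 0 = 72$)
$- 14 Y{\left(-23,21 \right)} = \left(-14\right) 72 = -1008$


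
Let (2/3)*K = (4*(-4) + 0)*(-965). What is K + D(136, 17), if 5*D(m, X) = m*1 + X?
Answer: 115953/5 ≈ 23191.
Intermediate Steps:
D(m, X) = X/5 + m/5 (D(m, X) = (m*1 + X)/5 = (m + X)/5 = (X + m)/5 = X/5 + m/5)
K = 23160 (K = 3*((4*(-4) + 0)*(-965))/2 = 3*((-16 + 0)*(-965))/2 = 3*(-16*(-965))/2 = (3/2)*15440 = 23160)
K + D(136, 17) = 23160 + ((1/5)*17 + (1/5)*136) = 23160 + (17/5 + 136/5) = 23160 + 153/5 = 115953/5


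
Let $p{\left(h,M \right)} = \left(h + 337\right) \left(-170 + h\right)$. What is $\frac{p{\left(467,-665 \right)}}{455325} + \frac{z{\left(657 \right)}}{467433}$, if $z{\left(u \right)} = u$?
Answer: $\frac{4145057027}{7882738175} \approx 0.52584$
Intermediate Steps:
$p{\left(h,M \right)} = \left(-170 + h\right) \left(337 + h\right)$ ($p{\left(h,M \right)} = \left(337 + h\right) \left(-170 + h\right) = \left(-170 + h\right) \left(337 + h\right)$)
$\frac{p{\left(467,-665 \right)}}{455325} + \frac{z{\left(657 \right)}}{467433} = \frac{-57290 + 467^{2} + 167 \cdot 467}{455325} + \frac{657}{467433} = \left(-57290 + 218089 + 77989\right) \frac{1}{455325} + 657 \cdot \frac{1}{467433} = 238788 \cdot \frac{1}{455325} + \frac{73}{51937} = \frac{79596}{151775} + \frac{73}{51937} = \frac{4145057027}{7882738175}$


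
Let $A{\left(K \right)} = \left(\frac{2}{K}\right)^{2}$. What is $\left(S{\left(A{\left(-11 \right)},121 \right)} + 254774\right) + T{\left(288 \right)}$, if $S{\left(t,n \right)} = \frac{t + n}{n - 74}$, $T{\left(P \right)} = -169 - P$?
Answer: $\frac{1446315424}{5687} \approx 2.5432 \cdot 10^{5}$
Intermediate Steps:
$A{\left(K \right)} = \frac{4}{K^{2}}$
$S{\left(t,n \right)} = \frac{n + t}{-74 + n}$
$\left(S{\left(A{\left(-11 \right)},121 \right)} + 254774\right) + T{\left(288 \right)} = \left(\frac{121 + \frac{4}{121}}{-74 + 121} + 254774\right) - 457 = \left(\frac{121 + 4 \cdot \frac{1}{121}}{47} + 254774\right) - 457 = \left(\frac{121 + \frac{4}{121}}{47} + 254774\right) - 457 = \left(\frac{1}{47} \cdot \frac{14645}{121} + 254774\right) - 457 = \left(\frac{14645}{5687} + 254774\right) - 457 = \frac{1448914383}{5687} - 457 = \frac{1446315424}{5687}$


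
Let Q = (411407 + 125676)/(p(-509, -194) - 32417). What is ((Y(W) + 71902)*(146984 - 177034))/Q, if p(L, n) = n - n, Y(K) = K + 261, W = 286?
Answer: 70574805951650/537083 ≈ 1.3140e+8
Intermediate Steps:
Y(K) = 261 + K
p(L, n) = 0
Q = -537083/32417 (Q = (411407 + 125676)/(0 - 32417) = 537083/(-32417) = 537083*(-1/32417) = -537083/32417 ≈ -16.568)
((Y(W) + 71902)*(146984 - 177034))/Q = (((261 + 286) + 71902)*(146984 - 177034))/(-537083/32417) = ((547 + 71902)*(-30050))*(-32417/537083) = (72449*(-30050))*(-32417/537083) = -2177092450*(-32417/537083) = 70574805951650/537083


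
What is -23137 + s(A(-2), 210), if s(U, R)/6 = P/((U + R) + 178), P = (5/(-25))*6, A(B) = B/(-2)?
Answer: -45001501/1945 ≈ -23137.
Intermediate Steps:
A(B) = -B/2 (A(B) = B*(-½) = -B/2)
P = -6/5 (P = (5*(-1/25))*6 = -⅕*6 = -6/5 ≈ -1.2000)
s(U, R) = -36/(5*(178 + R + U)) (s(U, R) = 6*(-6/(5*((U + R) + 178))) = 6*(-6/(5*((R + U) + 178))) = 6*(-6/(5*(178 + R + U))) = -36/(5*(178 + R + U)))
-23137 + s(A(-2), 210) = -23137 - 36/(890 + 5*210 + 5*(-½*(-2))) = -23137 - 36/(890 + 1050 + 5*1) = -23137 - 36/(890 + 1050 + 5) = -23137 - 36/1945 = -45001501/1945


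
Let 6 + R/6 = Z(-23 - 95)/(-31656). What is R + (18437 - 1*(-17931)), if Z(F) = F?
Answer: 95843875/2638 ≈ 36332.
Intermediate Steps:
R = -94909/2638 (R = -36 + 6*((-23 - 95)/(-31656)) = -36 + 6*(-118*(-1/31656)) = -36 + 6*(59/15828) = -36 + 59/2638 = -94909/2638 ≈ -35.978)
R + (18437 - 1*(-17931)) = -94909/2638 + (18437 - 1*(-17931)) = -94909/2638 + (18437 + 17931) = -94909/2638 + 36368 = 95843875/2638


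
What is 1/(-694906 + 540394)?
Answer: -1/154512 ≈ -6.4720e-6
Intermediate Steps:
1/(-694906 + 540394) = 1/(-154512) = -1/154512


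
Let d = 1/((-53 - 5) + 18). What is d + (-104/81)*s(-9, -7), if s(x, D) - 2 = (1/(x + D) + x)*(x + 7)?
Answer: -83801/3240 ≈ -25.865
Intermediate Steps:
s(x, D) = 2 + (7 + x)*(x + 1/(D + x)) (s(x, D) = 2 + (1/(x + D) + x)*(x + 7) = 2 + (1/(D + x) + x)*(7 + x) = 2 + (x + 1/(D + x))*(7 + x) = 2 + (7 + x)*(x + 1/(D + x)))
d = -1/40 (d = 1/(-58 + 18) = 1/(-40) = -1/40 ≈ -0.025000)
d + (-104/81)*s(-9, -7) = -1/40 + (-104/81)*((7 + (-9)³ + 2*(-7) + 3*(-9) + 7*(-9)² - 7*(-9)² + 7*(-7)*(-9))/(-7 - 9)) = -1/40 + (-104*1/81)*((7 - 729 - 14 - 27 + 7*81 - 7*81 + 441)/(-16)) = -1/40 - (-13)*(7 - 729 - 14 - 27 + 567 - 567 + 441)/162 = -1/40 - (-13)*(-322)/162 = -1/40 - 104/81*161/8 = -1/40 - 2093/81 = -83801/3240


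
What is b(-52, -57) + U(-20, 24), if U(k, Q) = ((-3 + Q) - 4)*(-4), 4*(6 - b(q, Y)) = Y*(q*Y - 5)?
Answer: 168415/4 ≈ 42104.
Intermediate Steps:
b(q, Y) = 6 - Y*(-5 + Y*q)/4 (b(q, Y) = 6 - Y*(q*Y - 5)/4 = 6 - Y*(Y*q - 5)/4 = 6 - Y*(-5 + Y*q)/4)
U(k, Q) = 28 - 4*Q (U(k, Q) = (-7 + Q)*(-4) = 28 - 4*Q)
b(-52, -57) + U(-20, 24) = (6 + (5/4)*(-57) - ¼*(-52)*(-57)²) + (28 - 4*24) = (6 - 285/4 - ¼*(-52)*3249) + (28 - 96) = (6 - 285/4 + 42237) - 68 = 168687/4 - 68 = 168415/4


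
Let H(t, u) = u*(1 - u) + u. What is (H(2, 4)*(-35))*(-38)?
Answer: -10640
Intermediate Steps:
H(t, u) = u + u*(1 - u)
(H(2, 4)*(-35))*(-38) = ((4*(2 - 1*4))*(-35))*(-38) = ((4*(2 - 4))*(-35))*(-38) = ((4*(-2))*(-35))*(-38) = -8*(-35)*(-38) = 280*(-38) = -10640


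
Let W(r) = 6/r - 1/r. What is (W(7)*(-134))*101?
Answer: -67670/7 ≈ -9667.1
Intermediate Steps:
W(r) = 5/r
(W(7)*(-134))*101 = ((5/7)*(-134))*101 = -670/7*101 = -67670/7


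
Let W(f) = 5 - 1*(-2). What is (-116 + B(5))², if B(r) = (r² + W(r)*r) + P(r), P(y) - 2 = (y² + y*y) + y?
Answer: 1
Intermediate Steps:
P(y) = 2 + y + 2*y² (P(y) = 2 + ((y² + y*y) + y) = 2 + ((y² + y²) + y) = 2 + (2*y² + y) = 2 + (y + 2*y²) = 2 + y + 2*y²)
W(f) = 7 (W(f) = 5 + 2 = 7)
B(r) = 2 + 3*r² + 8*r (B(r) = (r² + 7*r) + (2 + r + 2*r²) = 2 + 3*r² + 8*r)
(-116 + B(5))² = (-116 + (2 + 3*5² + 8*5))² = (-116 + (2 + 3*25 + 40))² = (-116 + (2 + 75 + 40))² = (-116 + 117)² = 1² = 1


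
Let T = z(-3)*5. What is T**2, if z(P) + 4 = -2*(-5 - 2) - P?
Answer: 4225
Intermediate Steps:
z(P) = 10 - P (z(P) = -4 + (-2*(-5 - 2) - P) = -4 + (-2*(-7) - P) = -4 + (14 - P) = 10 - P)
T = 65 (T = (10 - 1*(-3))*5 = (10 + 3)*5 = 13*5 = 65)
T**2 = 65**2 = 4225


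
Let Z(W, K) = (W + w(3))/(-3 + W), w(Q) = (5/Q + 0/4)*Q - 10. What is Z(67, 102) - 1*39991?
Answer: -1279681/32 ≈ -39990.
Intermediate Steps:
w(Q) = -5 (w(Q) = (5/Q + 0*(¼))*Q - 10 = (5/Q + 0)*Q - 10 = (5/Q)*Q - 10 = 5 - 10 = -5)
Z(W, K) = (-5 + W)/(-3 + W) (Z(W, K) = (W - 5)/(-3 + W) = (-5 + W)/(-3 + W))
Z(67, 102) - 1*39991 = (-5 + 67)/(-3 + 67) - 1*39991 = 62/64 - 39991 = (1/64)*62 - 39991 = 31/32 - 39991 = -1279681/32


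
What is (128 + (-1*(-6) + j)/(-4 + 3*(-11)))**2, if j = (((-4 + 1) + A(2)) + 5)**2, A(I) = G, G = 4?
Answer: 22033636/1369 ≈ 16095.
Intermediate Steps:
A(I) = 4
j = 36 (j = (((-4 + 1) + 4) + 5)**2 = ((-3 + 4) + 5)**2 = (1 + 5)**2 = 6**2 = 36)
(128 + (-1*(-6) + j)/(-4 + 3*(-11)))**2 = (128 + (-1*(-6) + 36)/(-4 + 3*(-11)))**2 = (128 + (6 + 36)/(-4 - 33))**2 = (128 + 42/(-37))**2 = (128 + 42*(-1/37))**2 = (128 - 42/37)**2 = (4694/37)**2 = 22033636/1369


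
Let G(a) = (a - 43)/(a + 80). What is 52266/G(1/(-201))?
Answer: -420192507/4322 ≈ -97222.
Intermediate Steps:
G(a) = (-43 + a)/(80 + a)
52266/G(1/(-201)) = 52266/(((-43 + 1/(-201))/(80 + 1/(-201)))) = 52266/(((-43 - 1/201)/(80 - 1/201))) = 52266/((-8644/201/(16079/201))) = 52266/(((201/16079)*(-8644/201))) = 52266/(-8644/16079) = 52266*(-16079/8644) = -420192507/4322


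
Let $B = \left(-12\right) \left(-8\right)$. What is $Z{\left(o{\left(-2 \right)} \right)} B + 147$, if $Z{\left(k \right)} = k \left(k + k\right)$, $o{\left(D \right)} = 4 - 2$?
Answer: $915$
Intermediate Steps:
$o{\left(D \right)} = 2$ ($o{\left(D \right)} = 4 - 2 = 2$)
$Z{\left(k \right)} = 2 k^{2}$ ($Z{\left(k \right)} = k 2 k = 2 k^{2}$)
$B = 96$
$Z{\left(o{\left(-2 \right)} \right)} B + 147 = 2 \cdot 2^{2} \cdot 96 + 147 = 2 \cdot 4 \cdot 96 + 147 = 8 \cdot 96 + 147 = 768 + 147 = 915$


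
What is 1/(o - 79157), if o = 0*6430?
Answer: -1/79157 ≈ -1.2633e-5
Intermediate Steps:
o = 0
1/(o - 79157) = 1/(0 - 79157) = 1/(-79157) = -1/79157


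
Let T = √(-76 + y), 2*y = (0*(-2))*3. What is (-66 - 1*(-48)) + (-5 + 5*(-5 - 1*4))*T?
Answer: -18 - 100*I*√19 ≈ -18.0 - 435.89*I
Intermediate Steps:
y = 0 (y = ((0*(-2))*3)/2 = (0*3)/2 = (½)*0 = 0)
T = 2*I*√19 (T = √(-76 + 0) = √(-76) = 2*I*√19 ≈ 8.7178*I)
(-66 - 1*(-48)) + (-5 + 5*(-5 - 1*4))*T = (-66 - 1*(-48)) + (-5 + 5*(-5 - 1*4))*(2*I*√19) = (-66 + 48) + (-5 + 5*(-5 - 4))*(2*I*√19) = -18 + (-5 + 5*(-9))*(2*I*√19) = -18 + (-5 - 45)*(2*I*√19) = -18 - 100*I*√19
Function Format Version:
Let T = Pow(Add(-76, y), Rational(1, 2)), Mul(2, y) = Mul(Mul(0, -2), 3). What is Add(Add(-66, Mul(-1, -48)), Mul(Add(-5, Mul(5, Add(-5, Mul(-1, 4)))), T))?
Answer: Add(-18, Mul(-100, I, Pow(19, Rational(1, 2)))) ≈ Add(-18.000, Mul(-435.89, I))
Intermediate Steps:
y = 0 (y = Mul(Rational(1, 2), Mul(Mul(0, -2), 3)) = Mul(Rational(1, 2), Mul(0, 3)) = Mul(Rational(1, 2), 0) = 0)
T = Mul(2, I, Pow(19, Rational(1, 2))) (T = Pow(Add(-76, 0), Rational(1, 2)) = Pow(-76, Rational(1, 2)) = Mul(2, I, Pow(19, Rational(1, 2))) ≈ Mul(8.7178, I))
Add(Add(-66, Mul(-1, -48)), Mul(Add(-5, Mul(5, Add(-5, Mul(-1, 4)))), T)) = Add(Add(-66, Mul(-1, -48)), Mul(Add(-5, Mul(5, Add(-5, Mul(-1, 4)))), Mul(2, I, Pow(19, Rational(1, 2))))) = Add(Add(-66, 48), Mul(Add(-5, Mul(5, Add(-5, -4))), Mul(2, I, Pow(19, Rational(1, 2))))) = Add(-18, Mul(Add(-5, Mul(5, -9)), Mul(2, I, Pow(19, Rational(1, 2))))) = Add(-18, Mul(Add(-5, -45), Mul(2, I, Pow(19, Rational(1, 2))))) = Add(-18, Mul(-50, Mul(2, I, Pow(19, Rational(1, 2))))) = Add(-18, Mul(-100, I, Pow(19, Rational(1, 2))))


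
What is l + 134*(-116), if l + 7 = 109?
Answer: -15442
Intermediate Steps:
l = 102 (l = -7 + 109 = 102)
l + 134*(-116) = 102 + 134*(-116) = 102 - 15544 = -15442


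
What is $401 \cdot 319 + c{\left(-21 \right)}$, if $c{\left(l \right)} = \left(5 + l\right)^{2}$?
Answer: $128175$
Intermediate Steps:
$401 \cdot 319 + c{\left(-21 \right)} = 401 \cdot 319 + \left(5 - 21\right)^{2} = 127919 + \left(-16\right)^{2} = 127919 + 256 = 128175$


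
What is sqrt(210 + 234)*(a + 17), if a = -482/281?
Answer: 8590*sqrt(111)/281 ≈ 322.07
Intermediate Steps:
a = -482/281 (a = -482*1/281 = -482/281 ≈ -1.7153)
sqrt(210 + 234)*(a + 17) = sqrt(210 + 234)*(-482/281 + 17) = sqrt(444)*(4295/281) = (2*sqrt(111))*(4295/281) = 8590*sqrt(111)/281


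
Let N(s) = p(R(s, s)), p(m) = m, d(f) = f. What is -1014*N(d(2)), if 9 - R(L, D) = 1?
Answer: -8112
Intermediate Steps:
R(L, D) = 8 (R(L, D) = 9 - 1*1 = 9 - 1 = 8)
N(s) = 8
-1014*N(d(2)) = -1014*8 = -8112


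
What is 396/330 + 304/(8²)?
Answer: 119/20 ≈ 5.9500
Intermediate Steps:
396/330 + 304/(8²) = 396*(1/330) + 304/64 = 6/5 + 304*(1/64) = 6/5 + 19/4 = 119/20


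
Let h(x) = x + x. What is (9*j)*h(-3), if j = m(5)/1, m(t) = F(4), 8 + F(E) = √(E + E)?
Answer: 432 - 108*√2 ≈ 279.27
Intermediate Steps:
h(x) = 2*x
F(E) = -8 + √2*√E (F(E) = -8 + √(E + E) = -8 + √(2*E) = -8 + √2*√E)
m(t) = -8 + 2*√2 (m(t) = -8 + √2*√4 = -8 + √2*2 = -8 + 2*√2)
j = -8 + 2*√2 (j = (-8 + 2*√2)/1 = (-8 + 2*√2)*1 = -8 + 2*√2 ≈ -5.1716)
(9*j)*h(-3) = (9*(-8 + 2*√2))*(2*(-3)) = (-72 + 18*√2)*(-6) = 432 - 108*√2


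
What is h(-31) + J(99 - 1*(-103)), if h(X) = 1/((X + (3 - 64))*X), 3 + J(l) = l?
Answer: 567549/2852 ≈ 199.00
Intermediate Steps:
J(l) = -3 + l
h(X) = 1/(X*(-61 + X)) (h(X) = 1/((X - 61)*X) = 1/((-61 + X)*X) = 1/(X*(-61 + X)))
h(-31) + J(99 - 1*(-103)) = 1/((-31)*(-61 - 31)) + (-3 + (99 - 1*(-103))) = -1/31/(-92) + (-3 + (99 + 103)) = -1/31*(-1/92) + (-3 + 202) = 1/2852 + 199 = 567549/2852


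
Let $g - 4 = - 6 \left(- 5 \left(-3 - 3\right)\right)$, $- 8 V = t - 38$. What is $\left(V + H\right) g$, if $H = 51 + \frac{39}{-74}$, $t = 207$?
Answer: $- \frac{191114}{37} \approx -5165.2$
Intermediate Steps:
$V = - \frac{169}{8}$ ($V = - \frac{207 - 38}{8} = \left(- \frac{1}{8}\right) 169 = - \frac{169}{8} \approx -21.125$)
$H = \frac{3735}{74}$ ($H = 51 + 39 \left(- \frac{1}{74}\right) = 51 - \frac{39}{74} = \frac{3735}{74} \approx 50.473$)
$g = -176$ ($g = 4 - 6 \left(- 5 \left(-3 - 3\right)\right) = 4 - 6 \left(\left(-5\right) \left(-6\right)\right) = 4 - 180 = -176$)
$\left(V + H\right) g = \left(- \frac{169}{8} + \frac{3735}{74}\right) \left(-176\right) = \frac{8687}{296} \left(-176\right) = - \frac{191114}{37}$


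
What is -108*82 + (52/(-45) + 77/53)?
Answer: -21120851/2385 ≈ -8855.7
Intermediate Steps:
-108*82 + (52/(-45) + 77/53) = -8856 + (52*(-1/45) + 77*(1/53)) = -8856 + (-52/45 + 77/53) = -8856 + 709/2385 = -21120851/2385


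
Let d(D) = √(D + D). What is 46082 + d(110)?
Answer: 46082 + 2*√55 ≈ 46097.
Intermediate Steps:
d(D) = √2*√D (d(D) = √(2*D) = √2*√D)
46082 + d(110) = 46082 + √2*√110 = 46082 + 2*√55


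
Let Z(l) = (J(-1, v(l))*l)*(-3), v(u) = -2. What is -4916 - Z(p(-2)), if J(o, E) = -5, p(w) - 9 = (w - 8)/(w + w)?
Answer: -10177/2 ≈ -5088.5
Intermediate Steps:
p(w) = 9 + (-8 + w)/(2*w) (p(w) = 9 + (w - 8)/(w + w) = 9 + (-8 + w)/((2*w)) = 9 + (-8 + w)*(1/(2*w)) = 9 + (-8 + w)/(2*w))
Z(l) = 15*l (Z(l) = -5*l*(-3) = 15*l)
-4916 - Z(p(-2)) = -4916 - 15*(19/2 - 4/(-2)) = -4916 - 15*(19/2 - 4*(-½)) = -4916 - 15*(19/2 + 2) = -4916 - 15*23/2 = -4916 - 1*345/2 = -4916 - 345/2 = -10177/2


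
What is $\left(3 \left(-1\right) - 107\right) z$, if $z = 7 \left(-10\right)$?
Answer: $7700$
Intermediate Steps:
$z = -70$
$\left(3 \left(-1\right) - 107\right) z = \left(3 \left(-1\right) - 107\right) \left(-70\right) = \left(-3 - 107\right) \left(-70\right) = \left(-110\right) \left(-70\right) = 7700$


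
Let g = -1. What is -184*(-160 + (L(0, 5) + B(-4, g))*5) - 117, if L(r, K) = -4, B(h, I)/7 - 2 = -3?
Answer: 39443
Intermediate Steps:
B(h, I) = -7 (B(h, I) = 14 + 7*(-3) = 14 - 21 = -7)
-184*(-160 + (L(0, 5) + B(-4, g))*5) - 117 = -184*(-160 + (-4 - 7)*5) - 117 = -184*(-160 - 11*5) - 117 = -184*(-160 - 55) - 117 = -184*(-215) - 117 = 39560 - 117 = 39443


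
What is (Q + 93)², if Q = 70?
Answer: 26569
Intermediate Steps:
(Q + 93)² = (70 + 93)² = 163² = 26569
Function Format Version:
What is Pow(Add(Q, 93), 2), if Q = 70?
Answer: 26569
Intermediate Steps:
Pow(Add(Q, 93), 2) = Pow(Add(70, 93), 2) = Pow(163, 2) = 26569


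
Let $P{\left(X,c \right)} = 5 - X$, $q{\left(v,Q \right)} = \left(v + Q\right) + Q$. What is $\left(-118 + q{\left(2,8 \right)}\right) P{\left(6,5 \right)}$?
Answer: $100$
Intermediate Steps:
$q{\left(v,Q \right)} = v + 2 Q$ ($q{\left(v,Q \right)} = \left(Q + v\right) + Q = v + 2 Q$)
$\left(-118 + q{\left(2,8 \right)}\right) P{\left(6,5 \right)} = \left(-118 + \left(2 + 2 \cdot 8\right)\right) \left(5 - 6\right) = \left(-118 + \left(2 + 16\right)\right) \left(5 - 6\right) = \left(-118 + 18\right) \left(-1\right) = \left(-100\right) \left(-1\right) = 100$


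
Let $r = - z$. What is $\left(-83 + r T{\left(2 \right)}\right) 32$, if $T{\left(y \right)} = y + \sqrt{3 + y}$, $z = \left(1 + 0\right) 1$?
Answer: $-2720 - 32 \sqrt{5} \approx -2791.6$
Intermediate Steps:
$z = 1$ ($z = 1 \cdot 1 = 1$)
$r = -1$ ($r = \left(-1\right) 1 = -1$)
$\left(-83 + r T{\left(2 \right)}\right) 32 = \left(-83 - \left(2 + \sqrt{3 + 2}\right)\right) 32 = \left(-83 - \left(2 + \sqrt{5}\right)\right) 32 = \left(-85 - \sqrt{5}\right) 32 = -2720 - 32 \sqrt{5}$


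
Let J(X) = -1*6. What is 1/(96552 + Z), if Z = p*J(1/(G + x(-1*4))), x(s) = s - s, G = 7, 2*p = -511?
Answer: 1/98085 ≈ 1.0195e-5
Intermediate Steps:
p = -511/2 (p = (1/2)*(-511) = -511/2 ≈ -255.50)
x(s) = 0
J(X) = -6
Z = 1533 (Z = -511/2*(-6) = 1533)
1/(96552 + Z) = 1/(96552 + 1533) = 1/98085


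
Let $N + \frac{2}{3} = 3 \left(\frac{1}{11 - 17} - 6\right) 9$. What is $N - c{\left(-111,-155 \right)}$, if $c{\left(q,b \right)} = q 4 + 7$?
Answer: $\frac{1619}{6} \approx 269.83$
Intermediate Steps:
$c{\left(q,b \right)} = 7 + 4 q$ ($c{\left(q,b \right)} = 4 q + 7 = 7 + 4 q$)
$N = - \frac{1003}{6}$ ($N = - \frac{2}{3} + 3 \left(\frac{1}{11 - 17} - 6\right) 9 = - \frac{2}{3} + 3 \left(\frac{1}{-6} - 6\right) 9 = - \frac{2}{3} + 3 \left(- \frac{1}{6} - 6\right) 9 = - \frac{2}{3} + 3 \left(- \frac{37}{6}\right) 9 = - \frac{2}{3} - \frac{333}{2} = - \frac{1003}{6} \approx -167.17$)
$N - c{\left(-111,-155 \right)} = - \frac{1003}{6} - \left(7 + 4 \left(-111\right)\right) = - \frac{1003}{6} - \left(7 - 444\right) = - \frac{1003}{6} - -437 = - \frac{1003}{6} + 437 = \frac{1619}{6}$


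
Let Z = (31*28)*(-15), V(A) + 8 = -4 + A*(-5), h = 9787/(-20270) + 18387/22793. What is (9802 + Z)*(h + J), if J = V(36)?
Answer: 142488341271089/231007055 ≈ 6.1681e+5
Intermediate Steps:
h = 149629399/462014110 (h = 9787*(-1/20270) + 18387*(1/22793) = -9787/20270 + 18387/22793 = 149629399/462014110 ≈ 0.32386)
V(A) = -12 - 5*A (V(A) = -8 + (-4 + A*(-5)) = -8 + (-4 - 5*A) = -12 - 5*A)
J = -192 (J = -12 - 5*36 = -12 - 180 = -192)
Z = -13020 (Z = 868*(-15) = -13020)
(9802 + Z)*(h + J) = (9802 - 13020)*(149629399/462014110 - 192) = -3218*(-88557079721/462014110) = 142488341271089/231007055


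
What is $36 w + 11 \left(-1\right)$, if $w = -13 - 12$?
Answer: $-911$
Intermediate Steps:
$w = -25$ ($w = -13 - 12 = -25$)
$36 w + 11 \left(-1\right) = 36 \left(-25\right) + 11 \left(-1\right) = -900 - 11 = -911$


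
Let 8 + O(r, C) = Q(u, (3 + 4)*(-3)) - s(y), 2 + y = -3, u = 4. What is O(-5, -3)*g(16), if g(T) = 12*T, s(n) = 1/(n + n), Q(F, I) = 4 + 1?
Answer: -2784/5 ≈ -556.80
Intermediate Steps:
y = -5 (y = -2 - 3 = -5)
Q(F, I) = 5
s(n) = 1/(2*n)
O(r, C) = -29/10 (O(r, C) = -8 + (5 - 1/(2*(-5))) = -8 + (5 - (-1)/(2*5)) = -8 + (5 - 1*(-⅒)) = -8 + (5 + ⅒) = -8 + 51/10 = -29/10)
O(-5, -3)*g(16) = -174*16/5 = -29/10*192 = -2784/5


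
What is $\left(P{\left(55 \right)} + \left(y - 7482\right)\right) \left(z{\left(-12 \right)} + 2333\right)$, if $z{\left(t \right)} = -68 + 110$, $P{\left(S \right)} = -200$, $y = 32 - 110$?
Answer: $-18430000$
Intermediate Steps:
$y = -78$ ($y = 32 - 110 = -78$)
$z{\left(t \right)} = 42$
$\left(P{\left(55 \right)} + \left(y - 7482\right)\right) \left(z{\left(-12 \right)} + 2333\right) = \left(-200 - 7560\right) \left(42 + 2333\right) = \left(-200 - 7560\right) 2375 = \left(-7760\right) 2375 = -18430000$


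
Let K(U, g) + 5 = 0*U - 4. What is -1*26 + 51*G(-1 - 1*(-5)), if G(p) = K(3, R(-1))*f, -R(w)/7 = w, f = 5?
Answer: -2321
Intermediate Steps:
R(w) = -7*w
K(U, g) = -9 (K(U, g) = -5 + (0*U - 4) = -5 + (0 - 4) = -5 - 4 = -9)
G(p) = -45 (G(p) = -9*5 = -45)
-1*26 + 51*G(-1 - 1*(-5)) = -1*26 + 51*(-45) = -26 - 2295 = -2321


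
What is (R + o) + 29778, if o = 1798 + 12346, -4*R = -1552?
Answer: 44310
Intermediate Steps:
R = 388 (R = -1/4*(-1552) = 388)
o = 14144
(R + o) + 29778 = (388 + 14144) + 29778 = 14532 + 29778 = 44310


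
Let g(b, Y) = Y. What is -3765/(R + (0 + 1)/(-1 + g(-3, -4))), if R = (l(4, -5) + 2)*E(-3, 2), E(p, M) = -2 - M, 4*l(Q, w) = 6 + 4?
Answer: 18825/91 ≈ 206.87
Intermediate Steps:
l(Q, w) = 5/2 (l(Q, w) = (6 + 4)/4 = (¼)*10 = 5/2)
R = -18 (R = (5/2 + 2)*(-2 - 1*2) = 9*(-2 - 2)/2 = (9/2)*(-4) = -18)
-3765/(R + (0 + 1)/(-1 + g(-3, -4))) = -3765/(-18 + (0 + 1)/(-1 - 4)) = -3765/(-18 + 1/(-5)) = -3765/(-18 + 1*(-⅕)) = -3765/(-18 - ⅕) = -3765/(-91/5) = -5/91*(-3765) = 18825/91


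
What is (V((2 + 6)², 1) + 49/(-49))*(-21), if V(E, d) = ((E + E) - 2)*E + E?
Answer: -170667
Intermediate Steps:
V(E, d) = E + E*(-2 + 2*E) (V(E, d) = (2*E - 2)*E + E = (-2 + 2*E)*E + E = E*(-2 + 2*E) + E = E + E*(-2 + 2*E))
(V((2 + 6)², 1) + 49/(-49))*(-21) = ((2 + 6)²*(-1 + 2*(2 + 6)²) + 49/(-49))*(-21) = (8²*(-1 + 2*8²) + 49*(-1/49))*(-21) = (64*(-1 + 2*64) - 1)*(-21) = (64*(-1 + 128) - 1)*(-21) = (64*127 - 1)*(-21) = (8128 - 1)*(-21) = 8127*(-21) = -170667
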